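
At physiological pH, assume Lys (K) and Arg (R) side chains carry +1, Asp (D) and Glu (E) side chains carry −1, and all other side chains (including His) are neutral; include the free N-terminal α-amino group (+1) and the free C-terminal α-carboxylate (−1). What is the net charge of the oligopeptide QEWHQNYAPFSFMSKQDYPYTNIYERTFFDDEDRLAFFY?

Positive (K, R): K15, R26, R34 → +3.
Negative (D, E): E2, D17, E25, D30, D31, E32, D33 → −7.
The N-terminus (+1) and C-terminus (−1) cancel.
Net charge = (+3) + (−7) = −4.

-4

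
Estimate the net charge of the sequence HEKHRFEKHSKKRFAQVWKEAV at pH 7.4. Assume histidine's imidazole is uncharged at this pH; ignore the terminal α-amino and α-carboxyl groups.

+4

The side chains ionized at physiological pH are Lys/Arg (+1) and Asp/Glu (−1); with His treated as neutral, nothing else contributes.
Positive (K, R): K3, R5, K8, K11, K12, R13, K19 → +7.
Negative (D, E): E2, E7, E20 → −3.
Net charge = (+7) + (−3) = +4.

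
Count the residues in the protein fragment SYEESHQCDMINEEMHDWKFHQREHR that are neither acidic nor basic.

12

Acidic: D, E. Basic: K, R, H. All other residues are neither.
Matching residues: S1, Y2, S5, Q7, C8, M10, I11, N12, M15, W18, F20, Q22.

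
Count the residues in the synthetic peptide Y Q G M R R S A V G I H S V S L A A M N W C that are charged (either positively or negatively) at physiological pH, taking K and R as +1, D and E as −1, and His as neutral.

Charged side chains at pH ~7.4: K, R (positive); D, E (negative).
Matching residues: R5, R6.

2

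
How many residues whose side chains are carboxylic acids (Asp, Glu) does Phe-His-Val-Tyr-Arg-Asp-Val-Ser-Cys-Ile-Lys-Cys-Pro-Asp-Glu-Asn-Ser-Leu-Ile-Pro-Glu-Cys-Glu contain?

5

Matching residues: Asp6, Asp14, Glu15, Glu21, Glu23.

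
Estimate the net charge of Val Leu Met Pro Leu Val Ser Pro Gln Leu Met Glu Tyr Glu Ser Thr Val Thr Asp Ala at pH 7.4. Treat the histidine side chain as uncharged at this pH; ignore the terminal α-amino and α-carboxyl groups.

At pH ~7.4 the Lys and Arg side chains are protonated (+1), the Asp and Glu side chains are deprotonated (−1), and with His taken as neutral all other side chains carry no charge.
Positive (K, R): none → +0.
Negative (D, E): Glu12, Glu14, Asp19 → −3.
Net charge = (+0) + (−3) = −3.

-3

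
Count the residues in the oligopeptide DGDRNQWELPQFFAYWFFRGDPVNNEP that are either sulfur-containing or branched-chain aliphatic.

2

Sulfur-containing: C, M. Branched-chain aliphatic: I, L, V.
Sulfur-containing residues here: none (0).
Branched-chain aliphatic residues here: L9, V23 (2).
The two groups share no amino acid, so total = 0 + 2 = 2.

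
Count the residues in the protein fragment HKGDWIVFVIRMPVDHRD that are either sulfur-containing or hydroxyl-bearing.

1

Sulfur-containing: C, M. Hydroxyl-bearing: S, T, Y.
Sulfur-containing residues here: M12 (1).
Hydroxyl-bearing residues here: none (0).
The two groups share no amino acid, so total = 1 + 0 = 1.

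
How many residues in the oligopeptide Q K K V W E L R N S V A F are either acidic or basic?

4

Acidic: D, E. Basic: H, K, R.
Acidic residues here: E6 (1).
Basic residues here: K2, K3, R8 (3).
The two groups share no amino acid, so total = 1 + 3 = 4.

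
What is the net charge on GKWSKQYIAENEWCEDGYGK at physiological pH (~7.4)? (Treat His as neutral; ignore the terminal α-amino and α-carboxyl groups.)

-1

At pH ~7.4 the Lys and Arg side chains are protonated (+1), the Asp and Glu side chains are deprotonated (−1), and with His taken as neutral all other side chains carry no charge.
Positive (K, R): K2, K5, K20 → +3.
Negative (D, E): E10, E12, E15, D16 → −4.
Net charge = (+3) + (−4) = −1.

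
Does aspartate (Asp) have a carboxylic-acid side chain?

Yes

Only D (aspartate) and E (glutamate) carry a side-chain carboxylic acid.
Aspartate is in this group.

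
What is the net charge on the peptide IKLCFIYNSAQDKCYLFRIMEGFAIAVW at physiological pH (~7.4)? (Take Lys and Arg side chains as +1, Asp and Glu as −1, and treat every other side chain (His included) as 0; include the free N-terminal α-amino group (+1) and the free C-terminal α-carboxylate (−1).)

+1

Positive (K, R): K2, K13, R18 → +3.
Negative (D, E): D12, E21 → −2.
The N-terminus (+1) and C-terminus (−1) cancel.
Net charge = (+3) + (−2) = +1.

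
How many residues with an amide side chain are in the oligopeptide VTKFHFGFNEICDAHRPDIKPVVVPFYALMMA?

Asparagine (N) and glutamine (Q) have uncharged amide side chains.
Matching residues: N9.

1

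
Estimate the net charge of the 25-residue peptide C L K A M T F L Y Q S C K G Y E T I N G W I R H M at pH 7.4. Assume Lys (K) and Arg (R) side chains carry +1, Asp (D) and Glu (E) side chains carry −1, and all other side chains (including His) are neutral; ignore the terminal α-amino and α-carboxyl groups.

+2

Positive (K, R): K3, K13, R23 → +3.
Negative (D, E): E16 → −1.
Net charge = (+3) + (−1) = +2.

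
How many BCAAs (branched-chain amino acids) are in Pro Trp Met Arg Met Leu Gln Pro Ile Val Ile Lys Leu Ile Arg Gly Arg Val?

V, L, and I make up the branched-chain aliphatic group.
Matching residues: Leu6, Ile9, Val10, Ile11, Leu13, Ile14, Val18.

7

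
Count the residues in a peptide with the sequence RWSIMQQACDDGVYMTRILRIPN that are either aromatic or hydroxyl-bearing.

Aromatic: F, W, Y. Hydroxyl-bearing: S, T, Y.
Aromatic residues here: W2, Y14 (2).
Hydroxyl-bearing residues here: S3, Y14, T16 (3).
Y is in both groups, so the 1 Y residue must not be double-counted.
Total = 2 + 3 − 1 = 4.

4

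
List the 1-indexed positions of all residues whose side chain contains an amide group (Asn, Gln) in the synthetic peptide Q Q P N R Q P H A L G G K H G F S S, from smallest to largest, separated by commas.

1, 2, 4, 6

Matching residues: Q1, Q2, N4, Q6.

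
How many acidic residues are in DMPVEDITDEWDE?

Only D (aspartate) and E (glutamate) carry a side-chain carboxylic acid.
Matching residues: D1, E5, D6, D9, E10, D12, E13.

7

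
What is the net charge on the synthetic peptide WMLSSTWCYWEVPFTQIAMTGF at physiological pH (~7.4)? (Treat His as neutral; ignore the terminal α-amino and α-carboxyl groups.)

-1

At pH ~7.4 the Lys and Arg side chains are protonated (+1), the Asp and Glu side chains are deprotonated (−1), and with His taken as neutral all other side chains carry no charge.
Positive (K, R): none → +0.
Negative (D, E): E11 → −1.
Net charge = (+0) + (−1) = −1.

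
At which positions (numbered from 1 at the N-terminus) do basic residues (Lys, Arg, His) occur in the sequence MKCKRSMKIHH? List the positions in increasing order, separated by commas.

Matching residues: K2, K4, R5, K8, H10, H11.

2, 4, 5, 8, 10, 11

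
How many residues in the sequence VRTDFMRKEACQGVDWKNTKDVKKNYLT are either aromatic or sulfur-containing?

5

Aromatic: F, W, Y. Sulfur-containing: C, M.
Aromatic residues here: F5, W16, Y26 (3).
Sulfur-containing residues here: M6, C11 (2).
The two groups share no amino acid, so total = 3 + 2 = 5.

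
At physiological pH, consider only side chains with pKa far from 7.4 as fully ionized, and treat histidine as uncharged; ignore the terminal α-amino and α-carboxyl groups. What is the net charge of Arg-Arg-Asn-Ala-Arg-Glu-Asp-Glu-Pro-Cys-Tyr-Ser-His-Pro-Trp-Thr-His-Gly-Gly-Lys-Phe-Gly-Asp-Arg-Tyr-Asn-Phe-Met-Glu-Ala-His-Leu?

The side chains ionized at physiological pH are Lys/Arg (+1) and Asp/Glu (−1); with His treated as neutral, nothing else contributes.
Positive (K, R): Arg1, Arg2, Arg5, Lys20, Arg24 → +5.
Negative (D, E): Glu6, Asp7, Glu8, Asp23, Glu29 → −5.
Net charge = (+5) + (−5) = 0.

0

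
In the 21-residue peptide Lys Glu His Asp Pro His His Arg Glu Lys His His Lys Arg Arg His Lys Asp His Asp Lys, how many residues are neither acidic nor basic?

Acidic: D, E. Basic: K, R, H. All other residues are neither.
Matching residues: Pro5.

1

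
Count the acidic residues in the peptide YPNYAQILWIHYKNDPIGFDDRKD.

The acidic residues are Asp (D) and Glu (E), whose side chains end in a carboxylate group.
Matching residues: D15, D20, D21, D24.

4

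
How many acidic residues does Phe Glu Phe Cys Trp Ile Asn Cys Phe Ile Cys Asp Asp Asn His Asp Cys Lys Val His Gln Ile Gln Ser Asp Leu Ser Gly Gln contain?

The acidic residues are Asp (D) and Glu (E), whose side chains end in a carboxylate group.
Matching residues: Glu2, Asp12, Asp13, Asp16, Asp25.

5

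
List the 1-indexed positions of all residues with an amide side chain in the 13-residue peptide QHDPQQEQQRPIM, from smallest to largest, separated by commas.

1, 5, 6, 8, 9

The amide-side-chain residues are Asn (N) and Gln (Q).
Matching residues: Q1, Q5, Q6, Q8, Q9.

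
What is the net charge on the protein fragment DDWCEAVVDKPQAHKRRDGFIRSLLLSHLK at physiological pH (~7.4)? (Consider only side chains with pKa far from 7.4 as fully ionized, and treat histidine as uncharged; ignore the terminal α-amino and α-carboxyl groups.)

At pH ~7.4 the Lys and Arg side chains are protonated (+1), the Asp and Glu side chains are deprotonated (−1), and with His taken as neutral all other side chains carry no charge.
Positive (K, R): K10, K15, R16, R17, R22, K30 → +6.
Negative (D, E): D1, D2, E5, D9, D18 → −5.
Net charge = (+6) + (−5) = +1.

+1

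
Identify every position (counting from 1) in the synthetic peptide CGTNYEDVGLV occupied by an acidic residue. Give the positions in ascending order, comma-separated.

6, 7

Matching residues: E6, D7.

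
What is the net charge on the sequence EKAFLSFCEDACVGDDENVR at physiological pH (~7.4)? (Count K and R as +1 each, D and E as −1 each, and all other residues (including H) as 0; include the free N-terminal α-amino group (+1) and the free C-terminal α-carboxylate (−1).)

-4

Positive (K, R): K2, R20 → +2.
Negative (D, E): E1, E9, D10, D15, D16, E17 → −6.
The N-terminus (+1) and C-terminus (−1) cancel.
Net charge = (+2) + (−6) = −4.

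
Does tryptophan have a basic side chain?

K, R, and H are the three residues with basic side chains (ε-amine, guanidinium, and imidazole respectively).
Tryptophan is not in this group.

No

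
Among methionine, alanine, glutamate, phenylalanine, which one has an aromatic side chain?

phenylalanine

Phenylalanine (F), tryptophan (W), and tyrosine (Y) have aromatic ring side chains.
Of the listed options, only phenylalanine belongs to this group.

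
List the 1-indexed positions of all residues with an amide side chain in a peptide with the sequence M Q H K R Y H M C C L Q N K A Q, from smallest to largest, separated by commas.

Only N (asparagine) and Q (glutamine) carry a side-chain carboxamide.
Matching residues: Q2, Q12, N13, Q16.

2, 12, 13, 16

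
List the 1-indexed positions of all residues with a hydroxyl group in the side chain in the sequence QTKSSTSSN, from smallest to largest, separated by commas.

2, 4, 5, 6, 7, 8

S, T, and Y are the three residues with a side-chain hydroxyl.
Matching residues: T2, S4, S5, T6, S7, S8.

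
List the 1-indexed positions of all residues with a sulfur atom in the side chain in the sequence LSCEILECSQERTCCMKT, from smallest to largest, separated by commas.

3, 8, 14, 15, 16

Cysteine (C, thiol) and methionine (M, thioether) are the two sulfur-containing amino acids.
Matching residues: C3, C8, C14, C15, M16.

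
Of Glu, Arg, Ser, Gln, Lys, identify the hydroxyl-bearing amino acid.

Ser

Serine (S), threonine (T), and tyrosine (Y) each carry a hydroxyl group on the side chain.
Of the listed options, only Ser belongs to this group.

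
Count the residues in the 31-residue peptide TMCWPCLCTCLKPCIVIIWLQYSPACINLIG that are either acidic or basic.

1

Acidic: D, E. Basic: H, K, R.
Acidic residues here: none (0).
Basic residues here: K12 (1).
The two groups share no amino acid, so total = 0 + 1 = 1.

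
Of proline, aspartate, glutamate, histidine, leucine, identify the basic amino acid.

The basic amino acids are Lys (K), Arg (R), and His (H).
Of the listed options, only histidine belongs to this group.

histidine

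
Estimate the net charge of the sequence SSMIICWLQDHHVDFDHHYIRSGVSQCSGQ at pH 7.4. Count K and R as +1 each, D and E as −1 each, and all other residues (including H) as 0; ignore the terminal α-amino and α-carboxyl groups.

Positive (K, R): R21 → +1.
Negative (D, E): D10, D14, D16 → −3.
Net charge = (+1) + (−3) = −2.

-2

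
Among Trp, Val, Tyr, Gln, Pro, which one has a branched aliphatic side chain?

Val

V, L, and I make up the branched-chain aliphatic group.
Of the listed options, only Val belongs to this group.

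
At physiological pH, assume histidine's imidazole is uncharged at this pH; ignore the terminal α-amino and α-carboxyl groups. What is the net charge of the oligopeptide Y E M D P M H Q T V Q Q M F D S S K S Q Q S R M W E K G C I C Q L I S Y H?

At pH ~7.4 the Lys and Arg side chains are protonated (+1), the Asp and Glu side chains are deprotonated (−1), and with His taken as neutral all other side chains carry no charge.
Positive (K, R): K18, R23, K27 → +3.
Negative (D, E): E2, D4, D15, E26 → −4.
Net charge = (+3) + (−4) = −1.

-1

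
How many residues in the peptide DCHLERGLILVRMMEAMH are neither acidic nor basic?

11

Acidic: D, E. Basic: K, R, H. All other residues are neither.
Matching residues: C2, L4, G7, L8, I9, L10, V11, M13, M14, A16, M17.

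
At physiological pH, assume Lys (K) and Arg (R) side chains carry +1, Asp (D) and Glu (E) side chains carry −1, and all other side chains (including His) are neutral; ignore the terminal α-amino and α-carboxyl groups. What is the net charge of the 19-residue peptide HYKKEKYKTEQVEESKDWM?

Positive (K, R): K3, K4, K6, K8, K16 → +5.
Negative (D, E): E5, E10, E13, E14, D17 → −5.
Net charge = (+5) + (−5) = 0.

0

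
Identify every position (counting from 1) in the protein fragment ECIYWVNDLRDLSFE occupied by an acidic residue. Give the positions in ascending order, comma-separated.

Matching residues: E1, D8, D11, E15.

1, 8, 11, 15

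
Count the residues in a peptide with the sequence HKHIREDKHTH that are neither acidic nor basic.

2

Acidic: D, E. Basic: K, R, H. All other residues are neither.
Matching residues: I4, T10.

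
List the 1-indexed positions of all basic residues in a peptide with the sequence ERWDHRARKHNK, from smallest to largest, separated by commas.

2, 5, 6, 8, 9, 10, 12

Lysine (K), arginine (R), and histidine (H) have basic, nitrogen-containing side chains.
Matching residues: R2, H5, R6, R8, K9, H10, K12.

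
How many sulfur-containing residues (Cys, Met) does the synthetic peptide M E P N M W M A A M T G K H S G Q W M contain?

5

Matching residues: M1, M5, M7, M10, M19.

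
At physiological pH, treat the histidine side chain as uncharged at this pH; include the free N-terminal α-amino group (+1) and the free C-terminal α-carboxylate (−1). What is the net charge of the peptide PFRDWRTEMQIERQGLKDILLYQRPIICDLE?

At pH ~7.4 the Lys and Arg side chains are protonated (+1), the Asp and Glu side chains are deprotonated (−1), and with His taken as neutral all other side chains carry no charge.
Positive (K, R): R3, R6, R13, K17, R24 → +5.
Negative (D, E): D4, E8, E12, D18, D29, E31 → −6.
The N-terminus (+1) and C-terminus (−1) cancel.
Net charge = (+5) + (−6) = −1.

-1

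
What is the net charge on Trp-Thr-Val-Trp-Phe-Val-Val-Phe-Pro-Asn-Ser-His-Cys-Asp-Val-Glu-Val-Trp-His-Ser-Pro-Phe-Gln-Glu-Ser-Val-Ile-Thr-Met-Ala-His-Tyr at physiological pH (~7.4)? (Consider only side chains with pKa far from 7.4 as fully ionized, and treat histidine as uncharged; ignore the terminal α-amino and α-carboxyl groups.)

-3

At pH ~7.4 the Lys and Arg side chains are protonated (+1), the Asp and Glu side chains are deprotonated (−1), and with His taken as neutral all other side chains carry no charge.
Positive (K, R): none → +0.
Negative (D, E): Asp14, Glu16, Glu24 → −3.
Net charge = (+0) + (−3) = −3.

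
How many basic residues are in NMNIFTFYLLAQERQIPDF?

1

The basic amino acids are Lys (K), Arg (R), and His (H).
Matching residues: R14.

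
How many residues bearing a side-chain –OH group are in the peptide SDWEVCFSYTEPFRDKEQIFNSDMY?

6

Serine (S), threonine (T), and tyrosine (Y) each carry a hydroxyl group on the side chain.
Matching residues: S1, S8, Y9, T10, S22, Y25.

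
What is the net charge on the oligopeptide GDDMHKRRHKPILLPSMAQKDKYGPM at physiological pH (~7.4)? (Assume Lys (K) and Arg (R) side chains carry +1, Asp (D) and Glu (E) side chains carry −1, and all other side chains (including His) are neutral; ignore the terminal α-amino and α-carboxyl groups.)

+3

Positive (K, R): K6, R7, R8, K10, K20, K22 → +6.
Negative (D, E): D2, D3, D21 → −3.
Net charge = (+6) + (−3) = +3.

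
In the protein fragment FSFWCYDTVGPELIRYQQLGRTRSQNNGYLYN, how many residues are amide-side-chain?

Asparagine (N) and glutamine (Q) have uncharged amide side chains.
Matching residues: Q17, Q18, Q25, N26, N27, N32.

6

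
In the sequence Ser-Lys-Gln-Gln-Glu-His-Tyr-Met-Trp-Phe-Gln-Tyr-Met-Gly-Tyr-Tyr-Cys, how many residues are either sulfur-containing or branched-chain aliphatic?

Sulfur-containing: C, M. Branched-chain aliphatic: I, L, V.
Sulfur-containing residues here: Met8, Met13, Cys17 (3).
Branched-chain aliphatic residues here: none (0).
The two groups share no amino acid, so total = 3 + 0 = 3.

3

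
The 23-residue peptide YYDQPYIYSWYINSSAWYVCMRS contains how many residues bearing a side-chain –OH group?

10

S, T, and Y are the three residues with a side-chain hydroxyl.
Matching residues: Y1, Y2, Y6, Y8, S9, Y11, S14, S15, Y18, S23.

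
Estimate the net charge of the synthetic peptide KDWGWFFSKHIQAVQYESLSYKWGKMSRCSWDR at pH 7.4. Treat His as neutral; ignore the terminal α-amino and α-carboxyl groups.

+3

Near pH 7.4, K and R contribute +1 each, D and E contribute −1 each, and every other side chain (His included, as stated) is uncharged.
Positive (K, R): K1, K9, K22, K25, R28, R33 → +6.
Negative (D, E): D2, E17, D32 → −3.
Net charge = (+6) + (−3) = +3.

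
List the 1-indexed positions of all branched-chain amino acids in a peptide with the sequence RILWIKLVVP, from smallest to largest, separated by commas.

The BCAAs are Val, Leu, and Ile — aliphatic side chains with a branch point.
Matching residues: I2, L3, I5, L7, V8, V9.

2, 3, 5, 7, 8, 9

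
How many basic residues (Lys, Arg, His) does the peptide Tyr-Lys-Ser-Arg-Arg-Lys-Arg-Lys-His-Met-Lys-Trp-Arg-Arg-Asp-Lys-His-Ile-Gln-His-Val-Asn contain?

Matching residues: Lys2, Arg4, Arg5, Lys6, Arg7, Lys8, His9, Lys11, Arg13, Arg14, Lys16, His17, His20.

13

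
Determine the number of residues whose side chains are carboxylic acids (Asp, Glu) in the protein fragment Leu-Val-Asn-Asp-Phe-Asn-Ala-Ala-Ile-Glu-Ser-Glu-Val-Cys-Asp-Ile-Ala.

4

Matching residues: Asp4, Glu10, Glu12, Asp15.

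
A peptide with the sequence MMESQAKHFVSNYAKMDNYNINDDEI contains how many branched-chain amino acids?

3

Valine (V), leucine (L), and isoleucine (I) are the branched-chain amino acids.
Matching residues: V10, I21, I26.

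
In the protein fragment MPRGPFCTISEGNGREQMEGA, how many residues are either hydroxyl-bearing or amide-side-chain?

4

Hydroxyl-bearing: S, T, Y. Amide-side-chain: N, Q.
Hydroxyl-bearing residues here: T8, S10 (2).
Amide-side-chain residues here: N13, Q17 (2).
The two groups share no amino acid, so total = 2 + 2 = 4.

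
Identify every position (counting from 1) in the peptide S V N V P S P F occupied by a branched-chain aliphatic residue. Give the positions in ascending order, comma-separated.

Valine (V), leucine (L), and isoleucine (I) are the branched-chain amino acids.
Matching residues: V2, V4.

2, 4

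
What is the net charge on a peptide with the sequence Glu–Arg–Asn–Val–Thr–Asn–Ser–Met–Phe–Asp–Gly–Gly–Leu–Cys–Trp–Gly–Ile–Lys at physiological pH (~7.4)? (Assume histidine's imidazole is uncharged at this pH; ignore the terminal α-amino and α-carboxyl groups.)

0

The side chains ionized at physiological pH are Lys/Arg (+1) and Asp/Glu (−1); with His treated as neutral, nothing else contributes.
Positive (K, R): Arg2, Lys18 → +2.
Negative (D, E): Glu1, Asp10 → −2.
Net charge = (+2) + (−2) = 0.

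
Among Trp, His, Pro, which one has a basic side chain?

The basic amino acids are Lys (K), Arg (R), and His (H).
Of the listed options, only His belongs to this group.

His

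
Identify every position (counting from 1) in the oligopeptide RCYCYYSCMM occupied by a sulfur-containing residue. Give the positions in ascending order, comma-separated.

2, 4, 8, 9, 10

Matching residues: C2, C4, C8, M9, M10.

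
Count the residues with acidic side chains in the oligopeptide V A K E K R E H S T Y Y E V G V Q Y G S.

3

Only D (aspartate) and E (glutamate) carry a side-chain carboxylic acid.
Matching residues: E4, E7, E13.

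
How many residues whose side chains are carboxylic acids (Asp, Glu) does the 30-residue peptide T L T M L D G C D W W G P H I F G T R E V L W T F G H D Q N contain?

Matching residues: D6, D9, E20, D28.

4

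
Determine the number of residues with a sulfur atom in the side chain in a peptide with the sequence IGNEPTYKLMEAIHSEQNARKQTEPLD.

Only Cys (C) and Met (M) have a sulfur atom in the side chain.
Matching residues: M10.

1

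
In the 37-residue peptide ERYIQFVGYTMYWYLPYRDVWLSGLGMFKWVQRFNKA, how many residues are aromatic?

Phenylalanine (F), tryptophan (W), and tyrosine (Y) have aromatic ring side chains.
Matching residues: Y3, F6, Y9, Y12, W13, Y14, Y17, W21, F28, W30, F34.

11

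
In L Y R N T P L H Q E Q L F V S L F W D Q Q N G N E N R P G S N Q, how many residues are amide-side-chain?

10

The amide-side-chain residues are Asn (N) and Gln (Q).
Matching residues: N4, Q9, Q11, Q20, Q21, N22, N24, N26, N31, Q32.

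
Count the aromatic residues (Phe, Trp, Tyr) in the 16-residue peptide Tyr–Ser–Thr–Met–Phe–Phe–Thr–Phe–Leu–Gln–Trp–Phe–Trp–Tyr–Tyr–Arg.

Matching residues: Tyr1, Phe5, Phe6, Phe8, Trp11, Phe12, Trp13, Tyr14, Tyr15.

9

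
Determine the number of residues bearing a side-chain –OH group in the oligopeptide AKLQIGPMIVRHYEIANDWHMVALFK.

1

The –OH-bearing residues are Ser, Thr (aliphatic alcohols), and Tyr (phenol).
Matching residues: Y13.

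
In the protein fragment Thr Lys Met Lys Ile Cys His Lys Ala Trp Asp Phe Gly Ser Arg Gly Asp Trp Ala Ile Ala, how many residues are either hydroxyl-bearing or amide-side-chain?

2

Hydroxyl-bearing: S, T, Y. Amide-side-chain: N, Q.
Hydroxyl-bearing residues here: Thr1, Ser14 (2).
Amide-side-chain residues here: none (0).
The two groups share no amino acid, so total = 2 + 0 = 2.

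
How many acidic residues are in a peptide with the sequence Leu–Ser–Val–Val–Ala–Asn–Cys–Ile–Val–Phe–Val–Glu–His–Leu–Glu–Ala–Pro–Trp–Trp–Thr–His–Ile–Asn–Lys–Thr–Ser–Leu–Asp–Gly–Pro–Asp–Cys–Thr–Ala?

Aspartate (D) and glutamate (E) have carboxylic-acid side chains and are the acidic amino acids.
Matching residues: Glu12, Glu15, Asp28, Asp31.

4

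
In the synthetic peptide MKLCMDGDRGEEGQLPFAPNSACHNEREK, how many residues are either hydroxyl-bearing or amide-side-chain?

4

Hydroxyl-bearing: S, T, Y. Amide-side-chain: N, Q.
Hydroxyl-bearing residues here: S21 (1).
Amide-side-chain residues here: Q14, N20, N25 (3).
The two groups share no amino acid, so total = 1 + 3 = 4.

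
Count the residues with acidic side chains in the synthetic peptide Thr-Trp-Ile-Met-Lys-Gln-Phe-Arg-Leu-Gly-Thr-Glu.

Only D (aspartate) and E (glutamate) carry a side-chain carboxylic acid.
Matching residues: Glu12.

1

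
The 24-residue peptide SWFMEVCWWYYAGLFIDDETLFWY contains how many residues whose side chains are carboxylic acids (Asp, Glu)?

Matching residues: E5, D17, D18, E19.

4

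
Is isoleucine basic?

The basic amino acids are Lys (K), Arg (R), and His (H).
Isoleucine is not in this group.

No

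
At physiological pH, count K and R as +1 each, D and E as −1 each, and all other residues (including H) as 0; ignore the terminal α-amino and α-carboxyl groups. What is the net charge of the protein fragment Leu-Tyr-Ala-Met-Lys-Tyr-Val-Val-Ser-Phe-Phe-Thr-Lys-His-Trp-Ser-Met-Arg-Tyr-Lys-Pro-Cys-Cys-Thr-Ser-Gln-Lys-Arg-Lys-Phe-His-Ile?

+7

Positive (K, R): Lys5, Lys13, Arg18, Lys20, Lys27, Arg28, Lys29 → +7.
Negative (D, E): none → −0.
Net charge = (+7) + (−0) = +7.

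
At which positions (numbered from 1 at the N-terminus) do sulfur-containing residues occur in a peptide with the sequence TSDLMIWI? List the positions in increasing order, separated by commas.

5

The sulfur-bearing residues are cysteine (–SH) and methionine (–S–CH₃).
Matching residues: M5.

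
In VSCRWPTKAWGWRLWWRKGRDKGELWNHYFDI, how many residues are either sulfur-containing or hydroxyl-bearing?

4

Sulfur-containing: C, M. Hydroxyl-bearing: S, T, Y.
Sulfur-containing residues here: C3 (1).
Hydroxyl-bearing residues here: S2, T7, Y29 (3).
The two groups share no amino acid, so total = 1 + 3 = 4.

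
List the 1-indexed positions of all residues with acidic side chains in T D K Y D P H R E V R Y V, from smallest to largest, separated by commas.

2, 5, 9

The acidic residues are Asp (D) and Glu (E), whose side chains end in a carboxylate group.
Matching residues: D2, D5, E9.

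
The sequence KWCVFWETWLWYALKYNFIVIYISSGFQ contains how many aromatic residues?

10

The aromatic amino acids are Phe (F, benzyl), Trp (W, indole), and Tyr (Y, phenol).
Matching residues: W2, F5, W6, W9, W11, Y12, Y16, F18, Y22, F27.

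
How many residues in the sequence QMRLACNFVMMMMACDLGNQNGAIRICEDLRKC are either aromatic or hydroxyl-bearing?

1

Aromatic: F, W, Y. Hydroxyl-bearing: S, T, Y.
Aromatic residues here: F8 (1).
Hydroxyl-bearing residues here: none (0).
(Y belongs to both groups, but none appear in this sequence.) Total = 1 + 0 = 1.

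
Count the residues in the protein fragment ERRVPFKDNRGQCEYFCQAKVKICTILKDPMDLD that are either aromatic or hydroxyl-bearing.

Aromatic: F, W, Y. Hydroxyl-bearing: S, T, Y.
Aromatic residues here: F6, Y15, F16 (3).
Hydroxyl-bearing residues here: Y15, T25 (2).
Y is in both groups, so the 1 Y residue must not be double-counted.
Total = 3 + 2 − 1 = 4.

4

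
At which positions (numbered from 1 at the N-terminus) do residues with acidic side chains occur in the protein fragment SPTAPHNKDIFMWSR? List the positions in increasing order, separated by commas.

Only D (aspartate) and E (glutamate) carry a side-chain carboxylic acid.
Matching residues: D9.

9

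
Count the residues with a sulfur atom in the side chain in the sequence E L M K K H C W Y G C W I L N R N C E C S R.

5

Cysteine (C, thiol) and methionine (M, thioether) are the two sulfur-containing amino acids.
Matching residues: M3, C7, C11, C18, C20.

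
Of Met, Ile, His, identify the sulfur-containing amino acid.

Met

Cysteine (C, thiol) and methionine (M, thioether) are the two sulfur-containing amino acids.
Of the listed options, only Met belongs to this group.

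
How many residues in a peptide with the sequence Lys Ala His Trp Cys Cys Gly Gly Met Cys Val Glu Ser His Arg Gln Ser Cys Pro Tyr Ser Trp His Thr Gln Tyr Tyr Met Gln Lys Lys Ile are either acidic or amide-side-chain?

4

Acidic: D, E. Amide-side-chain: N, Q.
Acidic residues here: Glu12 (1).
Amide-side-chain residues here: Gln16, Gln25, Gln29 (3).
The two groups share no amino acid, so total = 1 + 3 = 4.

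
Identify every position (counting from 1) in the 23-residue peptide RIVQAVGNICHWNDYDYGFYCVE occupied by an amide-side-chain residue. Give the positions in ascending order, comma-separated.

4, 8, 13

The amide-side-chain residues are Asn (N) and Gln (Q).
Matching residues: Q4, N8, N13.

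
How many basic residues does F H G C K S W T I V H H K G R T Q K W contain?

Lysine (K), arginine (R), and histidine (H) have basic, nitrogen-containing side chains.
Matching residues: H2, K5, H11, H12, K13, R15, K18.

7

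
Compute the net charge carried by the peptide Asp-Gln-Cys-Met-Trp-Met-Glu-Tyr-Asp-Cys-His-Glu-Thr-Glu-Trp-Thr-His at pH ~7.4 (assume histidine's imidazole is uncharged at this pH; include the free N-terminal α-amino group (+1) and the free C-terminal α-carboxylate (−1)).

-5

The side chains ionized at physiological pH are Lys/Arg (+1) and Asp/Glu (−1); with His treated as neutral, nothing else contributes.
Positive (K, R): none → +0.
Negative (D, E): Asp1, Glu7, Asp9, Glu12, Glu14 → −5.
The N-terminus (+1) and C-terminus (−1) cancel.
Net charge = (+0) + (−5) = −5.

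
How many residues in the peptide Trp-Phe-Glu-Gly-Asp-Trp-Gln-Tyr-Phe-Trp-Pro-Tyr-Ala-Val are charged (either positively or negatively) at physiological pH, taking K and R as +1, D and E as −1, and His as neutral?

Charged side chains at pH ~7.4: K, R (positive); D, E (negative).
Matching residues: Glu3, Asp5.

2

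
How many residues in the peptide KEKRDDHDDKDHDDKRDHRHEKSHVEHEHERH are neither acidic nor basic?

Acidic: D, E. Basic: K, R, H. All other residues are neither.
Matching residues: S23, V25.

2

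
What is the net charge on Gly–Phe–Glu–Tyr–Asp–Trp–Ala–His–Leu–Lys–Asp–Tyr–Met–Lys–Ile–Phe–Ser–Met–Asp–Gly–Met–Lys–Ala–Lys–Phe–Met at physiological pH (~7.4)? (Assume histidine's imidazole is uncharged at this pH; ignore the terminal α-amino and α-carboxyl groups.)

The side chains ionized at physiological pH are Lys/Arg (+1) and Asp/Glu (−1); with His treated as neutral, nothing else contributes.
Positive (K, R): Lys10, Lys14, Lys22, Lys24 → +4.
Negative (D, E): Glu3, Asp5, Asp11, Asp19 → −4.
Net charge = (+4) + (−4) = 0.

0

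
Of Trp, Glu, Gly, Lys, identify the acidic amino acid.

Glu

The acidic residues are Asp (D) and Glu (E), whose side chains end in a carboxylate group.
Of the listed options, only Glu belongs to this group.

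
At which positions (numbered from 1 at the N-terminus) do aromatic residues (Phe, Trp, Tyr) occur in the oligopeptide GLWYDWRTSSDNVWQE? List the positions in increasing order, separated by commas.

Matching residues: W3, Y4, W6, W14.

3, 4, 6, 14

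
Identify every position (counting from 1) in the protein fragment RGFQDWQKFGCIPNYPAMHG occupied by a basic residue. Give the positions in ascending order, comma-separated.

Lysine (K), arginine (R), and histidine (H) have basic, nitrogen-containing side chains.
Matching residues: R1, K8, H19.

1, 8, 19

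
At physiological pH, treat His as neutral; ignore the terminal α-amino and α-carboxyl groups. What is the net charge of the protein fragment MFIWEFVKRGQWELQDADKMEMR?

-1

The side chains ionized at physiological pH are Lys/Arg (+1) and Asp/Glu (−1); with His treated as neutral, nothing else contributes.
Positive (K, R): K8, R9, K19, R23 → +4.
Negative (D, E): E5, E13, D16, D18, E21 → −5.
Net charge = (+4) + (−5) = −1.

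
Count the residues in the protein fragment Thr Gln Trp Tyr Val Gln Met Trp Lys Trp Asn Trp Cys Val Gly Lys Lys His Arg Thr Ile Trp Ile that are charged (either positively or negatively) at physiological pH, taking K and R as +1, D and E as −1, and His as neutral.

Charged side chains at pH ~7.4: K, R (positive); D, E (negative).
Matching residues: Lys9, Lys16, Lys17, Arg19.

4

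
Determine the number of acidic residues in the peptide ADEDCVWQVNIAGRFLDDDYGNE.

Aspartate (D) and glutamate (E) have carboxylic-acid side chains and are the acidic amino acids.
Matching residues: D2, E3, D4, D17, D18, D19, E23.

7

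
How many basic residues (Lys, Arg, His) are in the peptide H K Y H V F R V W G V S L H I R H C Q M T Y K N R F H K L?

11

Matching residues: H1, K2, H4, R7, H14, R16, H17, K23, R25, H27, K28.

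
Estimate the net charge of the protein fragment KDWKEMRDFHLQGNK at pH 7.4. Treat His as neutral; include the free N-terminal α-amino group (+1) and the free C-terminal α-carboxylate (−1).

Near pH 7.4, K and R contribute +1 each, D and E contribute −1 each, and every other side chain (His included, as stated) is uncharged.
Positive (K, R): K1, K4, R7, K15 → +4.
Negative (D, E): D2, E5, D8 → −3.
The N-terminus (+1) and C-terminus (−1) cancel.
Net charge = (+4) + (−3) = +1.

+1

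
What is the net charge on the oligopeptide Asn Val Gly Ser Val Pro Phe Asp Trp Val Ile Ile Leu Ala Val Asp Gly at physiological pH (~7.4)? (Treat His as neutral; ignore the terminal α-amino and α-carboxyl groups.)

-2

The side chains ionized at physiological pH are Lys/Arg (+1) and Asp/Glu (−1); with His treated as neutral, nothing else contributes.
Positive (K, R): none → +0.
Negative (D, E): Asp8, Asp16 → −2.
Net charge = (+0) + (−2) = −2.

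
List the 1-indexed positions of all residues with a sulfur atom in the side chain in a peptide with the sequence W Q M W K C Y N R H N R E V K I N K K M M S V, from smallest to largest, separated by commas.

3, 6, 20, 21

Only Cys (C) and Met (M) have a sulfur atom in the side chain.
Matching residues: M3, C6, M20, M21.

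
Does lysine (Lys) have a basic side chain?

K, R, and H are the three residues with basic side chains (ε-amine, guanidinium, and imidazole respectively).
Lysine is in this group.

Yes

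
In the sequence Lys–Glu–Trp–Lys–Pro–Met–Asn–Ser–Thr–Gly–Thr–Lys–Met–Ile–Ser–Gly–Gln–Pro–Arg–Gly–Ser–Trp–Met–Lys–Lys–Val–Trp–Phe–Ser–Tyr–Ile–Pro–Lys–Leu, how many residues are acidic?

1

Aspartate (D) and glutamate (E) have carboxylic-acid side chains and are the acidic amino acids.
Matching residues: Glu2.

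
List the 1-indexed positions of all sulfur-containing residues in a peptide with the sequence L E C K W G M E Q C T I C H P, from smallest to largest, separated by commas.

The sulfur-bearing residues are cysteine (–SH) and methionine (–S–CH₃).
Matching residues: C3, M7, C10, C13.

3, 7, 10, 13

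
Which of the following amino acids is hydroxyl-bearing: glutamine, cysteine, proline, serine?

S, T, and Y are the three residues with a side-chain hydroxyl.
Of the listed options, only serine belongs to this group.

serine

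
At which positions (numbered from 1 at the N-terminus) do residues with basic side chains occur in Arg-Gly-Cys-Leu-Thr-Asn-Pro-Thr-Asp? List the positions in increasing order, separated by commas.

Lysine (K), arginine (R), and histidine (H) have basic, nitrogen-containing side chains.
Matching residues: Arg1.

1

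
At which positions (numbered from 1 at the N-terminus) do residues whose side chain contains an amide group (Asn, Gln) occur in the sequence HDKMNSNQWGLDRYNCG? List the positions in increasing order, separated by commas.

5, 7, 8, 15

Matching residues: N5, N7, Q8, N15.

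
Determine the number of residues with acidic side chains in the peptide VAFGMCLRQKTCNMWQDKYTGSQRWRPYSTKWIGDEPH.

3

The acidic residues are Asp (D) and Glu (E), whose side chains end in a carboxylate group.
Matching residues: D17, D35, E36.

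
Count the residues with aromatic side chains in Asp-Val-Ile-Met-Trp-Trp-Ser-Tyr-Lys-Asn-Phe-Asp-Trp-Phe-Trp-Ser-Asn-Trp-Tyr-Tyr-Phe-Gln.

Phenylalanine (F), tryptophan (W), and tyrosine (Y) have aromatic ring side chains.
Matching residues: Trp5, Trp6, Tyr8, Phe11, Trp13, Phe14, Trp15, Trp18, Tyr19, Tyr20, Phe21.

11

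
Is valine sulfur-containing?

The sulfur-bearing residues are cysteine (–SH) and methionine (–S–CH₃).
Valine is not in this group.

No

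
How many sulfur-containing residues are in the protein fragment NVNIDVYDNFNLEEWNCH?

1

Cysteine (C, thiol) and methionine (M, thioether) are the two sulfur-containing amino acids.
Matching residues: C17.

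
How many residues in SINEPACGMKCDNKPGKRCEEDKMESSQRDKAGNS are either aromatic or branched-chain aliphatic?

1

Aromatic: F, W, Y. Branched-chain aliphatic: I, L, V.
Aromatic residues here: none (0).
Branched-chain aliphatic residues here: I2 (1).
The two groups share no amino acid, so total = 0 + 1 = 1.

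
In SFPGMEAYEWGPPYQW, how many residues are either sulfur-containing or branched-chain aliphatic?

1

Sulfur-containing: C, M. Branched-chain aliphatic: I, L, V.
Sulfur-containing residues here: M5 (1).
Branched-chain aliphatic residues here: none (0).
The two groups share no amino acid, so total = 1 + 0 = 1.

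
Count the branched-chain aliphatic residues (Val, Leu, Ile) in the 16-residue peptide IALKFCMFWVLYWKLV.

6

Matching residues: I1, L3, V10, L11, L15, V16.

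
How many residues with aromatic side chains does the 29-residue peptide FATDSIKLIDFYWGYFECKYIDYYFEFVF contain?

12

Phenylalanine (F), tryptophan (W), and tyrosine (Y) have aromatic ring side chains.
Matching residues: F1, F11, Y12, W13, Y15, F16, Y20, Y23, Y24, F25, F27, F29.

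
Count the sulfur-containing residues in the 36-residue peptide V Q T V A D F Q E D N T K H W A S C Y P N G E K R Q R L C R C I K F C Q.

4

Only Cys (C) and Met (M) have a sulfur atom in the side chain.
Matching residues: C18, C29, C31, C35.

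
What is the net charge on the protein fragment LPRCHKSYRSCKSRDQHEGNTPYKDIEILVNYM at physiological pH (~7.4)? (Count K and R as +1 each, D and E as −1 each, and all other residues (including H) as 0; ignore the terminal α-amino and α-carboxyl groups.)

+2

Positive (K, R): R3, K6, R9, K12, R14, K24 → +6.
Negative (D, E): D15, E18, D25, E27 → −4.
Net charge = (+6) + (−4) = +2.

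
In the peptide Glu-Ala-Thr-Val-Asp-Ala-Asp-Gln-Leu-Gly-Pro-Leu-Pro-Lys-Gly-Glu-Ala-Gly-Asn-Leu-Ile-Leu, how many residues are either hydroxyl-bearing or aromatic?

Hydroxyl-bearing: S, T, Y. Aromatic: F, W, Y.
Hydroxyl-bearing residues here: Thr3 (1).
Aromatic residues here: none (0).
(Y belongs to both groups, but none appear in this sequence.) Total = 1 + 0 = 1.

1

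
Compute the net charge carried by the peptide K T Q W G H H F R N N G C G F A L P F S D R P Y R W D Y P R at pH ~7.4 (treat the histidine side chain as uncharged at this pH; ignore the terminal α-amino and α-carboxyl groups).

At pH ~7.4 the Lys and Arg side chains are protonated (+1), the Asp and Glu side chains are deprotonated (−1), and with His taken as neutral all other side chains carry no charge.
Positive (K, R): K1, R9, R22, R25, R30 → +5.
Negative (D, E): D21, D27 → −2.
Net charge = (+5) + (−2) = +3.

+3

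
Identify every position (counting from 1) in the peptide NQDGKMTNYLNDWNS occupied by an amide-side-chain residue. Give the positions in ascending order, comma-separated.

Asparagine (N) and glutamine (Q) have uncharged amide side chains.
Matching residues: N1, Q2, N8, N11, N14.

1, 2, 8, 11, 14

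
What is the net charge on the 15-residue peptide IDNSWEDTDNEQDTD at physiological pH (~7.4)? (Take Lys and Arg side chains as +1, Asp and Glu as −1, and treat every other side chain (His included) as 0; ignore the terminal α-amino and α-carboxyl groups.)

Positive (K, R): none → +0.
Negative (D, E): D2, E6, D7, D9, E11, D13, D15 → −7.
Net charge = (+0) + (−7) = −7.

-7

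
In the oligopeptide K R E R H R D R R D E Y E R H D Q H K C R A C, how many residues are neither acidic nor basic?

Acidic: D, E. Basic: K, R, H. All other residues are neither.
Matching residues: Y12, Q17, C20, A22, C23.

5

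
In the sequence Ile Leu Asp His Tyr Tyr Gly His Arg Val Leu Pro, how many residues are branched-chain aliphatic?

Valine (V), leucine (L), and isoleucine (I) are the branched-chain amino acids.
Matching residues: Ile1, Leu2, Val10, Leu11.

4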